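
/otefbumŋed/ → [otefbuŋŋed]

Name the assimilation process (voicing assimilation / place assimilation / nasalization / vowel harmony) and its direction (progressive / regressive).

place assimilation, regressive

/m/→[ŋ].
Each target copies a feature from the following segment, so the direction is regressive.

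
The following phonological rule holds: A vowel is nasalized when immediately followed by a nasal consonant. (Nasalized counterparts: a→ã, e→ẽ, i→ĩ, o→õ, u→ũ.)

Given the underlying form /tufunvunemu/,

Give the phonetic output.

/u/ before nasal /n/ → [ũ]
/u/ before nasal /n/ → [ũ]
/e/ before nasal /m/ → [ẽ]

[tufũnvũnẽmu]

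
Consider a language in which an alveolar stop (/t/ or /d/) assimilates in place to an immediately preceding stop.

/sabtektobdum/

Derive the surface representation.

/t/ after /b/ (labial) → [p]
/t/ after /k/ (velar) → [k]
/d/ after /b/ (labial) → [b]

[sabpekkobbum]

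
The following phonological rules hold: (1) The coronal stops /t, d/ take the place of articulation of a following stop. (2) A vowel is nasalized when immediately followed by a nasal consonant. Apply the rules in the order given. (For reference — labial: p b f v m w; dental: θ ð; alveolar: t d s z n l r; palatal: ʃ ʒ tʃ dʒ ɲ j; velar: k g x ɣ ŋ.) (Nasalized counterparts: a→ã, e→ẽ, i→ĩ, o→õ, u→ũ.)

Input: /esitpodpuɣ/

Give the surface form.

[esippobpuɣ]

Rule 1: /t/ before /p/ (labial) → [p]
Rule 1: /d/ before /p/ (labial) → [b]
After rule 1: esippobpuɣ
Rule 2: no segment meets the rule's conditions; no change.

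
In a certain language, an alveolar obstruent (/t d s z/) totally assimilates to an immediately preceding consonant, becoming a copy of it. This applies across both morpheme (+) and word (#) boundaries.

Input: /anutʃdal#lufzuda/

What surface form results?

/d/ after /tʃ/ → [tʃ] (total assimilation)
/z/ after /f/ → [f] (total assimilation)

[anutʃtʃal#luffuda]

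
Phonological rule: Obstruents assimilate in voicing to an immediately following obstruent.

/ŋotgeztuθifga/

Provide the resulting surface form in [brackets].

[ŋodgestuθivga]

/t/ before /g/ (voiced) → [d]
/z/ before /t/ (voiceless) → [s]
/f/ before /g/ (voiced) → [v]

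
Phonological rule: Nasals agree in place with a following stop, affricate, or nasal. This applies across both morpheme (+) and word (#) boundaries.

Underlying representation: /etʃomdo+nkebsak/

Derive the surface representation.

[etʃondo+ŋkebsak]

/m/ before /d/ (alveolar) → [n]
/n/ before /k/ (velar) → [ŋ]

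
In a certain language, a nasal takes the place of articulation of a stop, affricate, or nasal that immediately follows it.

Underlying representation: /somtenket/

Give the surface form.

[sonteŋket]

/m/ before /t/ (alveolar) → [n]
/n/ before /k/ (velar) → [ŋ]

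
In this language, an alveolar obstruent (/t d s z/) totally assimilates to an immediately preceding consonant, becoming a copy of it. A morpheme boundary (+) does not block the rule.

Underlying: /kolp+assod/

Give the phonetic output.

[kolp+assod]

no segment meets the rule's conditions; no change.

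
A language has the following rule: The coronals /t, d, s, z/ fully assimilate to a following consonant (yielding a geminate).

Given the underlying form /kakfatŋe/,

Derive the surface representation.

/t/ before /ŋ/ → [ŋ] (total assimilation)

[kakfaŋŋe]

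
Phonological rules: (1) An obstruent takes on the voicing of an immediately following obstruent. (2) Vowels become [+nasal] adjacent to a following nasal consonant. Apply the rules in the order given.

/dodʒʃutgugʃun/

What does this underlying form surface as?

[dotʃʃudgukʃũn]

Rule 1: /dʒ/ before /ʃ/ (voiceless) → [tʃ]
Rule 1: /t/ before /g/ (voiced) → [d]
Rule 1: /g/ before /ʃ/ (voiceless) → [k]
After rule 1: dotʃʃudgukʃun
Rule 2: /u/ before nasal /n/ → [ũ]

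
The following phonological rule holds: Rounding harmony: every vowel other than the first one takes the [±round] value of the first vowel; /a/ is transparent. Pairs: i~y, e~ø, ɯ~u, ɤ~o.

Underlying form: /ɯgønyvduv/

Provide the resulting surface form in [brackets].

/ø/ harmonizes with /ɯ/ ([-round]) → [e]
/y/ harmonizes with /ɯ/ ([-round]) → [i]
/u/ harmonizes with /ɯ/ ([-round]) → [ɯ]

[ɯgenivdɯv]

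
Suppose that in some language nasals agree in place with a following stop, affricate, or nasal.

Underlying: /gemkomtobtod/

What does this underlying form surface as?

/m/ before /k/ (velar) → [ŋ]
/m/ before /t/ (alveolar) → [n]

[geŋkontobtod]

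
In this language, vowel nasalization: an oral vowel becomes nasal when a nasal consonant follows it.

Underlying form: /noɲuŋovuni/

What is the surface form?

[nõɲũŋovũni]

/o/ before nasal /ɲ/ → [õ]
/u/ before nasal /ŋ/ → [ũ]
/u/ before nasal /n/ → [ũ]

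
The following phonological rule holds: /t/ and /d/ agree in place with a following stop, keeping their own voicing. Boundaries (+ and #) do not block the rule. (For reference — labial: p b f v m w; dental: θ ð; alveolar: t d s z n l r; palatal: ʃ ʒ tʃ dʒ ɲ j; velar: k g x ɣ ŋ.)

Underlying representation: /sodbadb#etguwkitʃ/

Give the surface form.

[sobbabb#ekguwkitʃ]

/d/ before /b/ (labial) → [b]
/d/ before /b/ (labial) → [b]
/t/ before /g/ (velar) → [k]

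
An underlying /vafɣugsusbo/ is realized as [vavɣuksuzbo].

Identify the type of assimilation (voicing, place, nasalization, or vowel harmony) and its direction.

voicing assimilation, regressive

/f/→[v] /g/→[k] /s/→[z].
Each target copies a feature from the following segment, so the direction is regressive.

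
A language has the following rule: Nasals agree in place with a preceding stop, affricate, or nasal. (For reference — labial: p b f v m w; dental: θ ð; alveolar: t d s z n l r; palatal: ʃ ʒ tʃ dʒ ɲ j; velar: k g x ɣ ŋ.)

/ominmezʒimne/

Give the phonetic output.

/m/ after /n/ (alveolar) → [n]
/n/ after /m/ (labial) → [m]

[ominnezʒimme]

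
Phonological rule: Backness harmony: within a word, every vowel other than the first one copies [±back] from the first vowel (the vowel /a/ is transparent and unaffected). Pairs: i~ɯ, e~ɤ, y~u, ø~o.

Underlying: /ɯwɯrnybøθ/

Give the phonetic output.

/y/ harmonizes with /ɯ/ ([+back]) → [u]
/ø/ harmonizes with /ɯ/ ([+back]) → [o]

[ɯwɯrnuboθ]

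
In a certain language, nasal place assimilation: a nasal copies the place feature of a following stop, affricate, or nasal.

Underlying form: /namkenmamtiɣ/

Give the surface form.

/m/ before /k/ (velar) → [ŋ]
/n/ before /m/ (labial) → [m]
/m/ before /t/ (alveolar) → [n]

[naŋkemmantiɣ]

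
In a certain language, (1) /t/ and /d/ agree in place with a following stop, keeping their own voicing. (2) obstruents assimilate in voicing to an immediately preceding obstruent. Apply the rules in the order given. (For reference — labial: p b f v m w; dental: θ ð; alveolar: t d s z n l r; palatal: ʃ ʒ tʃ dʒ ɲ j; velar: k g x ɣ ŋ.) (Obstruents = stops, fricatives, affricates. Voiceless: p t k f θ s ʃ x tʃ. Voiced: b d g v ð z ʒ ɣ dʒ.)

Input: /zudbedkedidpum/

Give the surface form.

[zubbeggedibbum]

Rule 1: /d/ before /b/ (labial) → [b]
Rule 1: /d/ before /k/ (velar) → [g]
Rule 1: /d/ before /p/ (labial) → [b]
After rule 1: zubbegkedibpum
Rule 2: /k/ after /g/ (voiced) → [g]
Rule 2: /p/ after /b/ (voiced) → [b]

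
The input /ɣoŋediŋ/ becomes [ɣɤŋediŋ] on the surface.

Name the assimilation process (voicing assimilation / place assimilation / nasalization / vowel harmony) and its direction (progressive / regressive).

vowel harmony, regressive

/o/→[ɤ].
Vowels agree with the last vowel, so the harmony is regressive.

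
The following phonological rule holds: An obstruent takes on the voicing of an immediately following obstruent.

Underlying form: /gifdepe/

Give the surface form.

[givdepe]

/f/ before /d/ (voiced) → [v]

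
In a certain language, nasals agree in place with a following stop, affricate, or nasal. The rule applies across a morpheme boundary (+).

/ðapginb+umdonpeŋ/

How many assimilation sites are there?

/n/ before /b/ (labial) → [m]
/m/ before /d/ (alveolar) → [n]
/n/ before /p/ (labial) → [m]
3 segments change.

3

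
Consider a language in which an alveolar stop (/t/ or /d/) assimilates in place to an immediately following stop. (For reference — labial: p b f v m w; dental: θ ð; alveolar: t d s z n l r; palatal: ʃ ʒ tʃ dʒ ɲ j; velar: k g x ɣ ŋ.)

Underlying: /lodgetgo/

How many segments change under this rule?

/d/ before /g/ (velar) → [g]
/t/ before /g/ (velar) → [k]
2 segments change.

2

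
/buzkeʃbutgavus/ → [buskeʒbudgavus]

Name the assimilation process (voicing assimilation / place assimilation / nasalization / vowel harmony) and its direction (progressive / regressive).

voicing assimilation, regressive

/z/→[s] /ʃ/→[ʒ] /t/→[d].
Each target copies a feature from the following segment, so the direction is regressive.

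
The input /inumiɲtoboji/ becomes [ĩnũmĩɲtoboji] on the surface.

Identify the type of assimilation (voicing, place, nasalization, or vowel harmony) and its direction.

/i/→[ĩ] /u/→[ũ] /i/→[ĩ].
Each target copies a feature from the following segment, so the direction is regressive.

nasalization, regressive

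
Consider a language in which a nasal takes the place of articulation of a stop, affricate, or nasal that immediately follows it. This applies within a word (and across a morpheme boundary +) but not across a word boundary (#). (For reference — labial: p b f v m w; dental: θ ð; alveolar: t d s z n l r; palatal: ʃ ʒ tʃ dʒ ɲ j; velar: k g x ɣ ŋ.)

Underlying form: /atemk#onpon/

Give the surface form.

[ateŋk#ompon]

/m/ before /k/ (velar) → [ŋ]
/n/ before /p/ (labial) → [m]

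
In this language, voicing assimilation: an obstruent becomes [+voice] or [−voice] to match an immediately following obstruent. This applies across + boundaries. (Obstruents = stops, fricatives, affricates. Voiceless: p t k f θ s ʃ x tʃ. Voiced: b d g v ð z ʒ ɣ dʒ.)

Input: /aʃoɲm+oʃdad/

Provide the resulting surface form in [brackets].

[aʃoɲm+oʒdad]

/ʃ/ before /d/ (voiced) → [ʒ]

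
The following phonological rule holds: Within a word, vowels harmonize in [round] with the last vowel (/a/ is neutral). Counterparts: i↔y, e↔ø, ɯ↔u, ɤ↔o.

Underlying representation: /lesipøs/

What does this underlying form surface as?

[løsypøs]

/e/ harmonizes with /ø/ ([+round]) → [ø]
/i/ harmonizes with /ø/ ([+round]) → [y]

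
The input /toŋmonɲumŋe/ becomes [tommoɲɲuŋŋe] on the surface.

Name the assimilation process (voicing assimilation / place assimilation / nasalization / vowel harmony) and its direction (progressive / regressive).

/ŋ/→[m] /n/→[ɲ] /m/→[ŋ].
Each target copies a feature from the following segment, so the direction is regressive.

place assimilation, regressive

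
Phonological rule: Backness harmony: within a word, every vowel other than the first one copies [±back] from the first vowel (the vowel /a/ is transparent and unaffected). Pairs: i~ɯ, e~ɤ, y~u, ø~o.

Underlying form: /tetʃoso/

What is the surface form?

/o/ harmonizes with /e/ ([-back]) → [ø]
/o/ harmonizes with /e/ ([-back]) → [ø]

[tetʃøsø]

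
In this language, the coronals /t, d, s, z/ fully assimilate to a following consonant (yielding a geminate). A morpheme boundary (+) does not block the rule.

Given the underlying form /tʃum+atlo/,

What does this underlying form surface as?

[tʃum+allo]

/t/ before /l/ → [l] (total assimilation)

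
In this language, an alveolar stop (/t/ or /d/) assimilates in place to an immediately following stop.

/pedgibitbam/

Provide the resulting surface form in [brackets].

[peggibipbam]

/d/ before /g/ (velar) → [g]
/t/ before /b/ (labial) → [p]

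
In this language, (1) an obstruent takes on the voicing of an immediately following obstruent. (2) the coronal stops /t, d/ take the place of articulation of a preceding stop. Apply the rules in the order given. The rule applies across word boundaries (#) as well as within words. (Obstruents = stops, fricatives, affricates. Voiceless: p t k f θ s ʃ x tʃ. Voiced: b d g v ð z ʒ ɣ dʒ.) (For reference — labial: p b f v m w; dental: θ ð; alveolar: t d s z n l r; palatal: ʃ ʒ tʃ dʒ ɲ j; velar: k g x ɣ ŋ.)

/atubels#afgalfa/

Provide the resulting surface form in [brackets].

[atubels#avgalfa]

Rule 1: /f/ before /g/ (voiced) → [v]
After rule 1: atubels#avgalfa
Rule 2: no segment meets the rule's conditions; no change.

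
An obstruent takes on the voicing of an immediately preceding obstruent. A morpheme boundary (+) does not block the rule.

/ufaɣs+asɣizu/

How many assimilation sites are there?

/s/ after /ɣ/ (voiced) → [z]
/ɣ/ after /s/ (voiceless) → [x]
2 segments change.

2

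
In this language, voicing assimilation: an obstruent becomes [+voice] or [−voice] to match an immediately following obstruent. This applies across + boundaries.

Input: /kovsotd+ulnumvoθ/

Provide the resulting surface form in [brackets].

/v/ before /s/ (voiceless) → [f]
/t/ before /d/ (voiced) → [d]

[kofsodd+ulnumvoθ]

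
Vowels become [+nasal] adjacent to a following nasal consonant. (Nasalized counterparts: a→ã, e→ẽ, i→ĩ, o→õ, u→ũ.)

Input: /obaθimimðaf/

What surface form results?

[obaθĩmĩmðaf]

/i/ before nasal /m/ → [ĩ]
/i/ before nasal /m/ → [ĩ]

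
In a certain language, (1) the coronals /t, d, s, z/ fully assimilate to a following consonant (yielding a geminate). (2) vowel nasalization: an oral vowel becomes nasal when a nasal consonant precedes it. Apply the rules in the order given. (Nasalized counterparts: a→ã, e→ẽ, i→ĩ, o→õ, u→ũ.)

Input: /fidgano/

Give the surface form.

Rule 1: /d/ before /g/ → [g] (total assimilation)
After rule 1: figgano
Rule 2: /o/ after nasal /n/ → [õ]

[figganõ]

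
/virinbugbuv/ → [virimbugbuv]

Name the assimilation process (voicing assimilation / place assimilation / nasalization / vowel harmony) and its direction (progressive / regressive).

place assimilation, regressive

/n/→[m].
Each target copies a feature from the following segment, so the direction is regressive.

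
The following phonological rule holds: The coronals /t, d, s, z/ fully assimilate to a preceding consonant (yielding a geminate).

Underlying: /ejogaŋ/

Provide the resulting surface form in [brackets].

no segment meets the rule's conditions; no change.

[ejogaŋ]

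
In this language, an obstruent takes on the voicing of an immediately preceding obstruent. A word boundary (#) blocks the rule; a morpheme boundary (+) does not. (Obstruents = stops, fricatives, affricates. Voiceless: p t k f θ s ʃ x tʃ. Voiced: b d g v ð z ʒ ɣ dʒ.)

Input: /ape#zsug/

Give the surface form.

[ape#zzug]

/s/ after /z/ (voiced) → [z]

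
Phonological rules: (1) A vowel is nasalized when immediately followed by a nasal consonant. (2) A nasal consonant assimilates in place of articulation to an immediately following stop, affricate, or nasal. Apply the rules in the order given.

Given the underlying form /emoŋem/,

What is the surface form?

Rule 1: /e/ before nasal /m/ → [ẽ]
Rule 1: /o/ before nasal /ŋ/ → [õ]
Rule 1: /e/ before nasal /m/ → [ẽ]
After rule 1: ẽmõŋẽm
Rule 2: no segment meets the rule's conditions; no change.

[ẽmõŋẽm]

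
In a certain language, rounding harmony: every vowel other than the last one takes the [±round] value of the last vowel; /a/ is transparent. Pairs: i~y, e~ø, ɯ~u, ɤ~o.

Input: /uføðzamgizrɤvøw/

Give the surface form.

[uføðzamgyzrovøw]

/i/ harmonizes with /ø/ ([+round]) → [y]
/ɤ/ harmonizes with /ø/ ([+round]) → [o]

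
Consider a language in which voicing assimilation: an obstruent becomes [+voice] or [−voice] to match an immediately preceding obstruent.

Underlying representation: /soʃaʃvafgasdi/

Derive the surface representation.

[soʃaʃfafkasti]

/v/ after /ʃ/ (voiceless) → [f]
/g/ after /f/ (voiceless) → [k]
/d/ after /s/ (voiceless) → [t]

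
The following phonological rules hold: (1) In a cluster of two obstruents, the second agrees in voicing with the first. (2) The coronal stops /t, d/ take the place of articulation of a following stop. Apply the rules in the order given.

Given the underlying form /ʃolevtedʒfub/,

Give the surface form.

Rule 1: /t/ after /v/ (voiced) → [d]
Rule 1: /f/ after /dʒ/ (voiced) → [v]
After rule 1: ʃolevdedʒvub
Rule 2: no segment meets the rule's conditions; no change.

[ʃolevdedʒvub]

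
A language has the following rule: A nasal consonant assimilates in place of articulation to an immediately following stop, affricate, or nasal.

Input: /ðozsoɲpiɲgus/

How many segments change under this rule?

/ɲ/ before /p/ (labial) → [m]
/ɲ/ before /g/ (velar) → [ŋ]
2 segments change.

2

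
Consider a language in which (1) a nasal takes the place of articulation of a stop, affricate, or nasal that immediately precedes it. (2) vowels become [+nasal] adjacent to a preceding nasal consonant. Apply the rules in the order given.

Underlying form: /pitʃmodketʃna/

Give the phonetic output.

Rule 1: /m/ after /tʃ/ (palatal) → [ɲ]
Rule 1: /n/ after /tʃ/ (palatal) → [ɲ]
After rule 1: pitʃɲodketʃɲa
Rule 2: /o/ after nasal /ɲ/ → [õ]
Rule 2: /a/ after nasal /ɲ/ → [ã]

[pitʃɲõdketʃɲã]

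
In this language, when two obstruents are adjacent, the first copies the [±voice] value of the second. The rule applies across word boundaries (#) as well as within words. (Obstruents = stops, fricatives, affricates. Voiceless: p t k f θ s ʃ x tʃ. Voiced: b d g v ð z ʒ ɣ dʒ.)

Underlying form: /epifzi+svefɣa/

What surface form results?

/f/ before /z/ (voiced) → [v]
/s/ before /v/ (voiced) → [z]
/f/ before /ɣ/ (voiced) → [v]

[epivzi+zvevɣa]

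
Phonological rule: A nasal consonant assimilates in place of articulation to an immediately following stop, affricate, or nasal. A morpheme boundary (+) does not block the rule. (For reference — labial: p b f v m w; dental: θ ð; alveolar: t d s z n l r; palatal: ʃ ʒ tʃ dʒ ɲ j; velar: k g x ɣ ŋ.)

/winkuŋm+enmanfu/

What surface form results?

/n/ before /k/ (velar) → [ŋ]
/ŋ/ before /m/ (labial) → [m]
/n/ before /m/ (labial) → [m]

[wiŋkumm+emmanfu]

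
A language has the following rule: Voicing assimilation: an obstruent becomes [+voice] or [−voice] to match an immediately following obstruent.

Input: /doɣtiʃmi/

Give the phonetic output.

[doxtiʃmi]

/ɣ/ before /t/ (voiceless) → [x]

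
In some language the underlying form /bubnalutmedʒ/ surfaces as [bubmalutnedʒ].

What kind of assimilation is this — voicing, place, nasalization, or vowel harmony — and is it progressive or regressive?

/n/→[m] /m/→[n].
Each target copies a feature from the preceding segment, so the direction is progressive.

place assimilation, progressive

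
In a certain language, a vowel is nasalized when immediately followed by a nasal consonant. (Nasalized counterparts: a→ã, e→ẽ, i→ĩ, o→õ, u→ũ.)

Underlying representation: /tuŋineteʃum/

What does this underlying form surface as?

[tũŋĩneteʃũm]

/u/ before nasal /ŋ/ → [ũ]
/i/ before nasal /n/ → [ĩ]
/u/ before nasal /m/ → [ũ]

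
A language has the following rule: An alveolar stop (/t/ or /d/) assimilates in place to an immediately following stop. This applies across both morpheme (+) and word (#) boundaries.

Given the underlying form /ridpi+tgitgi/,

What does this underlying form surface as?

[ribpi+kgikgi]

/d/ before /p/ (labial) → [b]
/t/ before /g/ (velar) → [k]
/t/ before /g/ (velar) → [k]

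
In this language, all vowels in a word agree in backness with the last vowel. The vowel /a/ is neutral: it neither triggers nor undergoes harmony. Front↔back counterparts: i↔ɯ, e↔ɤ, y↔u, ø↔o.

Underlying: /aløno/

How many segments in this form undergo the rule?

1

/ø/ harmonizes with /o/ ([+back]) → [o]
1 segment changes.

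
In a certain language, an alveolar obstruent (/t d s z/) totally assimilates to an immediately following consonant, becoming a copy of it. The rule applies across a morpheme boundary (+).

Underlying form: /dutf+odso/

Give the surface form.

[duff+osso]

/t/ before /f/ → [f] (total assimilation)
/d/ before /s/ → [s] (total assimilation)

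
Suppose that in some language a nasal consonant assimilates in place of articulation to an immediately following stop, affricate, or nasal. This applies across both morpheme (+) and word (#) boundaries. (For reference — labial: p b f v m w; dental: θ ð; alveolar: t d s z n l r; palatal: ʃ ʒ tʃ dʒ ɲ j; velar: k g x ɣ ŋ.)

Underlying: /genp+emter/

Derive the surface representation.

/n/ before /p/ (labial) → [m]
/m/ before /t/ (alveolar) → [n]

[gemp+enter]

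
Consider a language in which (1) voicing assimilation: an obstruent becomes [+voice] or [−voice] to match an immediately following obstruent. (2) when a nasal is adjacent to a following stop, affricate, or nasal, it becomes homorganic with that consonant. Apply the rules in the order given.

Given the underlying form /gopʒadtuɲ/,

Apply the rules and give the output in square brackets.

Rule 1: /p/ before /ʒ/ (voiced) → [b]
Rule 1: /d/ before /t/ (voiceless) → [t]
After rule 1: gobʒattuɲ
Rule 2: no segment meets the rule's conditions; no change.

[gobʒattuɲ]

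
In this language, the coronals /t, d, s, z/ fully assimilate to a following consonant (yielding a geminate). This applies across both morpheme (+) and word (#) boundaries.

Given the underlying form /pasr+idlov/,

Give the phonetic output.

[parr+illov]

/s/ before /r/ → [r] (total assimilation)
/d/ before /l/ → [l] (total assimilation)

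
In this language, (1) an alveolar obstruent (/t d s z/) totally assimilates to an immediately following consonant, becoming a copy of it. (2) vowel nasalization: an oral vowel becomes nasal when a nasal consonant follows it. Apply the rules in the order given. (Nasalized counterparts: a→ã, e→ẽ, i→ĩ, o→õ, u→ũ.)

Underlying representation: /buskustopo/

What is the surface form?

[bukkuttopo]

Rule 1: /s/ before /k/ → [k] (total assimilation)
Rule 1: /s/ before /t/ → [t] (total assimilation)
After rule 1: bukkuttopo
Rule 2: no segment meets the rule's conditions; no change.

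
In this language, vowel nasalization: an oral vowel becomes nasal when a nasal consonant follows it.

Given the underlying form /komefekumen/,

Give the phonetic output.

[kõmefekũmẽn]

/o/ before nasal /m/ → [õ]
/u/ before nasal /m/ → [ũ]
/e/ before nasal /n/ → [ẽ]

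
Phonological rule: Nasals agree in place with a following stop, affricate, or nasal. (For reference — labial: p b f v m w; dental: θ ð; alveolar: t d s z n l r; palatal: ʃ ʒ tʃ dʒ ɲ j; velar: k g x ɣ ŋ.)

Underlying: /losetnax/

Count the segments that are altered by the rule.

0

No segment meets the rule's conditions.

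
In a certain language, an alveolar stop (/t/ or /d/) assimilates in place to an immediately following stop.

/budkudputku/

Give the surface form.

[bugkubpukku]

/d/ before /k/ (velar) → [g]
/d/ before /p/ (labial) → [b]
/t/ before /k/ (velar) → [k]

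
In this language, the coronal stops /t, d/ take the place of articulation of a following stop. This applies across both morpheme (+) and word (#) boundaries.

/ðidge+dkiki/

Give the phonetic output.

[ðigge+gkiki]

/d/ before /g/ (velar) → [g]
/d/ before /k/ (velar) → [g]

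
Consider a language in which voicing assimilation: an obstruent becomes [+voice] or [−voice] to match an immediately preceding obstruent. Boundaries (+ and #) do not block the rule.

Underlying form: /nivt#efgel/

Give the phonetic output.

/t/ after /v/ (voiced) → [d]
/g/ after /f/ (voiceless) → [k]

[nivd#efkel]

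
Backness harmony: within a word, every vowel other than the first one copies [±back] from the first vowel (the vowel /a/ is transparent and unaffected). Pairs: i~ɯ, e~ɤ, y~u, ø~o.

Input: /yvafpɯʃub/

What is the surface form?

/ɯ/ harmonizes with /y/ ([-back]) → [i]
/u/ harmonizes with /y/ ([-back]) → [y]

[yvafpiʃyb]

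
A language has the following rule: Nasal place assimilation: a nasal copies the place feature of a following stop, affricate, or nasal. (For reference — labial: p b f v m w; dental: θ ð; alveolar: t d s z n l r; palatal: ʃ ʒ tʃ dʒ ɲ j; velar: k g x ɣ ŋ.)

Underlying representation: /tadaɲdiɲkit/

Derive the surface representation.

/ɲ/ before /d/ (alveolar) → [n]
/ɲ/ before /k/ (velar) → [ŋ]

[tadandiŋkit]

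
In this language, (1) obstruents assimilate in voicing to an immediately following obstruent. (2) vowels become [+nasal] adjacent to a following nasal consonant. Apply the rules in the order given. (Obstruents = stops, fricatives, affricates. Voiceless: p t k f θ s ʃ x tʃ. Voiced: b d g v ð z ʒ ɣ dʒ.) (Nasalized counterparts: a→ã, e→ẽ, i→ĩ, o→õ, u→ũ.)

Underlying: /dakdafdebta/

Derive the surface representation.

[dagdavdepta]

Rule 1: /k/ before /d/ (voiced) → [g]
Rule 1: /f/ before /d/ (voiced) → [v]
Rule 1: /b/ before /t/ (voiceless) → [p]
After rule 1: dagdavdepta
Rule 2: no segment meets the rule's conditions; no change.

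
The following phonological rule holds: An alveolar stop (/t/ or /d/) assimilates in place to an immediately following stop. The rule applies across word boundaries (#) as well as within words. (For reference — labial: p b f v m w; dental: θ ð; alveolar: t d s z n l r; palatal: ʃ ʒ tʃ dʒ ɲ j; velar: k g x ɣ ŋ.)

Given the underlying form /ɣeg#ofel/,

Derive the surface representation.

[ɣeg#ofel]

no segment meets the rule's conditions; no change.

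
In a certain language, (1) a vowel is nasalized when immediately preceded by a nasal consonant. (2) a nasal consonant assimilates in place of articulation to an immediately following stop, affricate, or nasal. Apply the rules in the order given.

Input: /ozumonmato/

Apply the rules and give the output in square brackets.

Rule 1: /o/ after nasal /m/ → [õ]
Rule 1: /a/ after nasal /m/ → [ã]
After rule 1: ozumõnmãto
Rule 2: /n/ before /m/ (labial) → [m]

[ozumõmmãto]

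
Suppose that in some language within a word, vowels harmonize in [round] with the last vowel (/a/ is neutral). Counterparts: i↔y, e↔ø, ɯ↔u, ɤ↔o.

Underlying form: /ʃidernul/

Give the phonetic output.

/i/ harmonizes with /u/ ([+round]) → [y]
/e/ harmonizes with /u/ ([+round]) → [ø]

[ʃydørnul]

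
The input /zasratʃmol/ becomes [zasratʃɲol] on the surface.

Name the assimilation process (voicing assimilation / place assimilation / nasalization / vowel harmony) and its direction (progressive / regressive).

/m/→[ɲ].
Each target copies a feature from the preceding segment, so the direction is progressive.

place assimilation, progressive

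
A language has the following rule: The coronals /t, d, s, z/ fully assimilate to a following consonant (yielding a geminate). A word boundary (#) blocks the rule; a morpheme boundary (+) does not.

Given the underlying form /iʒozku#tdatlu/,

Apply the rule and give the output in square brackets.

[iʒokku#ddallu]

/z/ before /k/ → [k] (total assimilation)
/t/ before /d/ → [d] (total assimilation)
/t/ before /l/ → [l] (total assimilation)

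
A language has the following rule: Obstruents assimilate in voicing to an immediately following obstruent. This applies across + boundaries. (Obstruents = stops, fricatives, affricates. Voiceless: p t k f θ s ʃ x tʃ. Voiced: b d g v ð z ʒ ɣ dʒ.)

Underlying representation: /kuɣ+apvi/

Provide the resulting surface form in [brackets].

[kuɣ+abvi]

/p/ before /v/ (voiced) → [b]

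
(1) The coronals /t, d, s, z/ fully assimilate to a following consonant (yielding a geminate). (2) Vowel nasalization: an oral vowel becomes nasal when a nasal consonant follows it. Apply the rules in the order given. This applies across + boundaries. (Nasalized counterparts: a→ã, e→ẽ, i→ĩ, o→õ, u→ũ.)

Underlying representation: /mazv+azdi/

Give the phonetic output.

[mavv+addi]

Rule 1: /z/ before /v/ → [v] (total assimilation)
Rule 1: /z/ before /d/ → [d] (total assimilation)
After rule 1: mavv+addi
Rule 2: no segment meets the rule's conditions; no change.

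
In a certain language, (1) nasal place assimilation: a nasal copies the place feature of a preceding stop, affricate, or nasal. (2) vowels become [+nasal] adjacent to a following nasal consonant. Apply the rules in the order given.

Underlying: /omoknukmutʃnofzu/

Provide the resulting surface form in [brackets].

Rule 1: /n/ after /k/ (velar) → [ŋ]
Rule 1: /m/ after /k/ (velar) → [ŋ]
Rule 1: /n/ after /tʃ/ (palatal) → [ɲ]
After rule 1: omokŋukŋutʃɲofzu
Rule 2: /o/ before nasal /m/ → [õ]

[õmokŋukŋutʃɲofzu]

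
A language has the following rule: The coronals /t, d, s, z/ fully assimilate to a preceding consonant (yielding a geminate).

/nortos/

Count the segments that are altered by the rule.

/t/ after /r/ → [r] (total assimilation)
1 segment changes.

1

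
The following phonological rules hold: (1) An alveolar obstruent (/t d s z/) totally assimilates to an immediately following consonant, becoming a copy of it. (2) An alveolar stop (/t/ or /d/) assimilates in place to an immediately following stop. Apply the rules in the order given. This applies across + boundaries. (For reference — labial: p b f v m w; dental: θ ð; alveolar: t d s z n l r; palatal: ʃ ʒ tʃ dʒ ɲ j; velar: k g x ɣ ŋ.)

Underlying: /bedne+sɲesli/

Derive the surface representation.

Rule 1: /d/ before /n/ → [n] (total assimilation)
Rule 1: /s/ before /ɲ/ → [ɲ] (total assimilation)
Rule 1: /s/ before /l/ → [l] (total assimilation)
After rule 1: benne+ɲɲelli
Rule 2: no segment meets the rule's conditions; no change.

[benne+ɲɲelli]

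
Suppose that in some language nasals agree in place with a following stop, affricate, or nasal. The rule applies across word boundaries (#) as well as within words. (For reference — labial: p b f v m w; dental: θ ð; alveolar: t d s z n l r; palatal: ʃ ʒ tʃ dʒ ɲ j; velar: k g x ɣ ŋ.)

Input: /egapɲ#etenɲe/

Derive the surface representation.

/n/ before /ɲ/ (palatal) → [ɲ]

[egapɲ#eteɲɲe]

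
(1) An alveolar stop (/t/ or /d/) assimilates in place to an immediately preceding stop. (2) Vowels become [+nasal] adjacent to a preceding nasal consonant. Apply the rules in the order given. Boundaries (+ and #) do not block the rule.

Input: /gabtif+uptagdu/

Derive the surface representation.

[gabpif+uppaggu]

Rule 1: /t/ after /b/ (labial) → [p]
Rule 1: /t/ after /p/ (labial) → [p]
Rule 1: /d/ after /g/ (velar) → [g]
After rule 1: gabpif+uppaggu
Rule 2: no segment meets the rule's conditions; no change.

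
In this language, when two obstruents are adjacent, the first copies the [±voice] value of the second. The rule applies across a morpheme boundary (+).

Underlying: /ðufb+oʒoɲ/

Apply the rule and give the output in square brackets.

[ðuvb+oʒoɲ]

/f/ before /b/ (voiced) → [v]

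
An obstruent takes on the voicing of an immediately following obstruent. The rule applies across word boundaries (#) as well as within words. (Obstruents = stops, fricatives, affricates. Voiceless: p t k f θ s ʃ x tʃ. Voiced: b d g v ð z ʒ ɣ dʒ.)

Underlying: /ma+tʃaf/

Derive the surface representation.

[ma+tʃaf]

no segment meets the rule's conditions; no change.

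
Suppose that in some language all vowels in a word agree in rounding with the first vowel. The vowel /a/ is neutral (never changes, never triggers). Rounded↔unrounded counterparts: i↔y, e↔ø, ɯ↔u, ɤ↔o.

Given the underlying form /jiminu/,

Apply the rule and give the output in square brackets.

/u/ harmonizes with /i/ ([-round]) → [ɯ]

[jiminɯ]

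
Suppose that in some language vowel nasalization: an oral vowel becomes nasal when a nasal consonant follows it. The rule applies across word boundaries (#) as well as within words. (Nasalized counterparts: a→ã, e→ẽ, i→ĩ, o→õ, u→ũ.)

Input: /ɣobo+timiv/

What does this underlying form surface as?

/i/ before nasal /m/ → [ĩ]

[ɣobo+tĩmiv]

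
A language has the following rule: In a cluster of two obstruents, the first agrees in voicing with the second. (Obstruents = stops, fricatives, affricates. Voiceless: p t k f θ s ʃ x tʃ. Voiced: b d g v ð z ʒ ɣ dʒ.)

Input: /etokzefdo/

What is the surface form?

/k/ before /z/ (voiced) → [g]
/f/ before /d/ (voiced) → [v]

[etogzevdo]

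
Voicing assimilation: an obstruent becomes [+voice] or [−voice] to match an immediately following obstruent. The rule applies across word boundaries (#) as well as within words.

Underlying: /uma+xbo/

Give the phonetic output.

/x/ before /b/ (voiced) → [ɣ]

[uma+ɣbo]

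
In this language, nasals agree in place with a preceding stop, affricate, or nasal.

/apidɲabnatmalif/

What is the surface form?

[apidnabmatnalif]

/ɲ/ after /d/ (alveolar) → [n]
/n/ after /b/ (labial) → [m]
/m/ after /t/ (alveolar) → [n]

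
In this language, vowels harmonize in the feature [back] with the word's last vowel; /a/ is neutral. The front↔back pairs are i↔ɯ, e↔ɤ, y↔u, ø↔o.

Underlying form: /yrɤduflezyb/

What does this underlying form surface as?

[yredyflezyb]

/ɤ/ harmonizes with /y/ ([-back]) → [e]
/u/ harmonizes with /y/ ([-back]) → [y]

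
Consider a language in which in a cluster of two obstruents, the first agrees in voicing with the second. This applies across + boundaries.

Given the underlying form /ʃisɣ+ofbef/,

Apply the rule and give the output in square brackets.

/s/ before /ɣ/ (voiced) → [z]
/f/ before /b/ (voiced) → [v]

[ʃizɣ+ovbef]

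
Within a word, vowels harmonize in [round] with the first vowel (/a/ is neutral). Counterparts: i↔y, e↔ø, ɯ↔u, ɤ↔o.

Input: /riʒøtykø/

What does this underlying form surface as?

/ø/ harmonizes with /i/ ([-round]) → [e]
/y/ harmonizes with /i/ ([-round]) → [i]
/ø/ harmonizes with /i/ ([-round]) → [e]

[riʒetike]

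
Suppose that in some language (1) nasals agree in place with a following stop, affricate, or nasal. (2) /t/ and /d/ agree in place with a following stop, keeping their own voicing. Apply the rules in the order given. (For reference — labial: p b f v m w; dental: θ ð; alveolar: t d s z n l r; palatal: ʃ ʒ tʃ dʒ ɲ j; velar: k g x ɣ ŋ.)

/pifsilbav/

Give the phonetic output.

Rule 1: no segment meets the rule's conditions; no change.
After rule 1: pifsilbav
Rule 2: no segment meets the rule's conditions; no change.

[pifsilbav]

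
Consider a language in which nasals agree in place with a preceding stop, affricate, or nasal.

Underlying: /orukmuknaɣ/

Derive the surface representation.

/m/ after /k/ (velar) → [ŋ]
/n/ after /k/ (velar) → [ŋ]

[orukŋukŋaɣ]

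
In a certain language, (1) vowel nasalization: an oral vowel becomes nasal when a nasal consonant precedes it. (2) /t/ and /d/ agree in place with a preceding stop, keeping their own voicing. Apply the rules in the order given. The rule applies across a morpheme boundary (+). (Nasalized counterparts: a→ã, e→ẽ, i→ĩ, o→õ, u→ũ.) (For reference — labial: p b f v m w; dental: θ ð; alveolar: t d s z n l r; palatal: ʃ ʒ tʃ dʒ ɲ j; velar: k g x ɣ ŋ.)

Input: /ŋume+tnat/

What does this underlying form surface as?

[ŋũmẽ+tnãt]

Rule 1: /u/ after nasal /ŋ/ → [ũ]
Rule 1: /e/ after nasal /m/ → [ẽ]
Rule 1: /a/ after nasal /n/ → [ã]
After rule 1: ŋũmẽ+tnãt
Rule 2: no segment meets the rule's conditions; no change.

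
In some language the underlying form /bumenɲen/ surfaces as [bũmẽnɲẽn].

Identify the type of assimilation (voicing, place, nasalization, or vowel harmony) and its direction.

/u/→[ũ] /e/→[ẽ] /e/→[ẽ].
Each target copies a feature from the following segment, so the direction is regressive.

nasalization, regressive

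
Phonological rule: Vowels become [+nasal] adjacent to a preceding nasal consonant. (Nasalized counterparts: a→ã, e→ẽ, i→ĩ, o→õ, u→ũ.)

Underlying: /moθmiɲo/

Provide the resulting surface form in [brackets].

[mõθmĩɲõ]

/o/ after nasal /m/ → [õ]
/i/ after nasal /m/ → [ĩ]
/o/ after nasal /ɲ/ → [õ]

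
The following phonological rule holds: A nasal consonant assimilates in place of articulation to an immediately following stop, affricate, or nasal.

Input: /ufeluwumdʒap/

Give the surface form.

[ufeluwuɲdʒap]

/m/ before /dʒ/ (palatal) → [ɲ]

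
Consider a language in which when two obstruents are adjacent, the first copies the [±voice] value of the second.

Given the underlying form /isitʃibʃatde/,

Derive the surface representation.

[isitʃipʃadde]

/b/ before /ʃ/ (voiceless) → [p]
/t/ before /d/ (voiced) → [d]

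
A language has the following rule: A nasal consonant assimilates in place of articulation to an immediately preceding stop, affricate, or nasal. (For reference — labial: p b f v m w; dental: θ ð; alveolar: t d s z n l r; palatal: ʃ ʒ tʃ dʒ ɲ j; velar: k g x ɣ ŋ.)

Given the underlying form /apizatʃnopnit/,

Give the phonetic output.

/n/ after /tʃ/ (palatal) → [ɲ]
/n/ after /p/ (labial) → [m]

[apizatʃɲopmit]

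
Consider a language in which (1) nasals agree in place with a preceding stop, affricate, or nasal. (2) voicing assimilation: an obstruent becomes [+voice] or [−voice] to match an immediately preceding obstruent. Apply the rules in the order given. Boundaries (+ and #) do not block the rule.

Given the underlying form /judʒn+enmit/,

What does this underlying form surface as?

[judʒɲ+ennit]

Rule 1: /n/ after /dʒ/ (palatal) → [ɲ]
Rule 1: /m/ after /n/ (alveolar) → [n]
After rule 1: judʒɲ+ennit
Rule 2: no segment meets the rule's conditions; no change.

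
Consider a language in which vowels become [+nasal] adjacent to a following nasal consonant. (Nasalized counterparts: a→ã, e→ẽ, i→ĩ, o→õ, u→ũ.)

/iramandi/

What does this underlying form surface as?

[irãmãndi]

/a/ before nasal /m/ → [ã]
/a/ before nasal /n/ → [ã]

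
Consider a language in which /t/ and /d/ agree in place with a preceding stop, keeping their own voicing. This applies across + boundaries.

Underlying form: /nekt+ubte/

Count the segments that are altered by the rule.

2

/t/ after /k/ (velar) → [k]
/t/ after /b/ (labial) → [p]
2 segments change.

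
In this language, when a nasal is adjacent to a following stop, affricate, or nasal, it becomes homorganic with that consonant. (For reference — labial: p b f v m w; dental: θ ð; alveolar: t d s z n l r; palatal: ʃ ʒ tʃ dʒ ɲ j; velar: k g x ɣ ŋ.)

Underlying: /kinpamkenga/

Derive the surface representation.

[kimpaŋkeŋga]

/n/ before /p/ (labial) → [m]
/m/ before /k/ (velar) → [ŋ]
/n/ before /g/ (velar) → [ŋ]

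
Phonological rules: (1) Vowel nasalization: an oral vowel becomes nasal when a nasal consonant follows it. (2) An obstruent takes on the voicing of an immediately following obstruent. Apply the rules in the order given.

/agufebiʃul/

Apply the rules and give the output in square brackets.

[agufebiʃul]

Rule 1: no segment meets the rule's conditions; no change.
After rule 1: agufebiʃul
Rule 2: no segment meets the rule's conditions; no change.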